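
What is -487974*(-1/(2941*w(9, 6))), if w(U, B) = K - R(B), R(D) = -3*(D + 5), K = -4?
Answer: 487974/85289 ≈ 5.7214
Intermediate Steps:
R(D) = -15 - 3*D (R(D) = -3*(5 + D) = -15 - 3*D)
w(U, B) = 11 + 3*B (w(U, B) = -4 - (-15 - 3*B) = -4 + (15 + 3*B) = 11 + 3*B)
-487974*(-1/(2941*w(9, 6))) = -487974*(-1/(2941*(11 + 3*6))) = -487974*(-1/(2941*(11 + 18))) = -487974/((-2941*29)) = -487974/(-85289) = -487974*(-1/85289) = 487974/85289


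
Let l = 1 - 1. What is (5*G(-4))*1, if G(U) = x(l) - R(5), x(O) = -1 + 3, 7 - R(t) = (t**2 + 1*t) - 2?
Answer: 115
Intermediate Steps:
l = 0
R(t) = 9 - t - t**2 (R(t) = 7 - ((t**2 + 1*t) - 2) = 7 - ((t**2 + t) - 2) = 7 - ((t + t**2) - 2) = 7 - (-2 + t + t**2) = 7 + (2 - t - t**2) = 9 - t - t**2)
x(O) = 2
G(U) = 23 (G(U) = 2 - (9 - 1*5 - 1*5**2) = 2 - (9 - 5 - 1*25) = 2 - (9 - 5 - 25) = 2 - 1*(-21) = 2 + 21 = 23)
(5*G(-4))*1 = (5*23)*1 = 115*1 = 115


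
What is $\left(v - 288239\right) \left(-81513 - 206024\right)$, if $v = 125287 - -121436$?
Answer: $11937386092$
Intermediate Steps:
$v = 246723$ ($v = 125287 + 121436 = 246723$)
$\left(v - 288239\right) \left(-81513 - 206024\right) = \left(246723 - 288239\right) \left(-81513 - 206024\right) = \left(-41516\right) \left(-287537\right) = 11937386092$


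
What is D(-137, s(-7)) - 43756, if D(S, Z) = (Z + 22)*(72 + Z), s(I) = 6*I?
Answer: -44356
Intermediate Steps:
D(S, Z) = (22 + Z)*(72 + Z)
D(-137, s(-7)) - 43756 = (1584 + (6*(-7))² + 94*(6*(-7))) - 43756 = (1584 + (-42)² + 94*(-42)) - 43756 = (1584 + 1764 - 3948) - 43756 = -600 - 43756 = -44356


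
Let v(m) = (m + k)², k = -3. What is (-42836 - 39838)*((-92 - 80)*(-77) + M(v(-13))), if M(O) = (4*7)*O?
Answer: -1687541688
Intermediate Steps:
v(m) = (-3 + m)² (v(m) = (m - 3)² = (-3 + m)²)
M(O) = 28*O
(-42836 - 39838)*((-92 - 80)*(-77) + M(v(-13))) = (-42836 - 39838)*((-92 - 80)*(-77) + 28*(-3 - 13)²) = -82674*(-172*(-77) + 28*(-16)²) = -82674*(13244 + 28*256) = -82674*(13244 + 7168) = -82674*20412 = -1687541688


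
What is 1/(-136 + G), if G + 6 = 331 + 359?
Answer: 1/548 ≈ 0.0018248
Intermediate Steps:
G = 684 (G = -6 + (331 + 359) = -6 + 690 = 684)
1/(-136 + G) = 1/(-136 + 684) = 1/548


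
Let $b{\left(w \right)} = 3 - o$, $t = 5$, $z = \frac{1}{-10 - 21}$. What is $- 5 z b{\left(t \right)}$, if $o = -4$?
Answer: $\frac{35}{31} \approx 1.129$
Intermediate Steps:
$z = - \frac{1}{31}$ ($z = \frac{1}{-31} = - \frac{1}{31} \approx -0.032258$)
$b{\left(w \right)} = 7$ ($b{\left(w \right)} = 3 - -4 = 3 + 4 = 7$)
$- 5 z b{\left(t \right)} = \left(-5\right) \left(- \frac{1}{31}\right) 7 = \frac{5}{31} \cdot 7 = \frac{35}{31}$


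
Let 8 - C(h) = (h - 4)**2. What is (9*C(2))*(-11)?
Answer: -396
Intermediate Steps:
C(h) = 8 - (-4 + h)**2 (C(h) = 8 - (h - 4)**2 = 8 - (-4 + h)**2)
(9*C(2))*(-11) = (9*(8 - (-4 + 2)**2))*(-11) = (9*(8 - 1*(-2)**2))*(-11) = (9*(8 - 1*4))*(-11) = (9*(8 - 4))*(-11) = (9*4)*(-11) = 36*(-11) = -396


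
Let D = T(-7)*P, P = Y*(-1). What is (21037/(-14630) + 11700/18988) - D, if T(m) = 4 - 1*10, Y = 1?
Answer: -473761549/69448610 ≈ -6.8218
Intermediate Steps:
P = -1 (P = 1*(-1) = -1)
T(m) = -6 (T(m) = 4 - 10 = -6)
D = 6 (D = -6*(-1) = 6)
(21037/(-14630) + 11700/18988) - D = (21037/(-14630) + 11700/18988) - 1*6 = (21037*(-1/14630) + 11700*(1/18988)) - 6 = (-21037/14630 + 2925/4747) - 6 = -57069889/69448610 - 6 = -473761549/69448610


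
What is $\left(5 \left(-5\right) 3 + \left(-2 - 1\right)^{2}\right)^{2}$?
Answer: $4356$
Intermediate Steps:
$\left(5 \left(-5\right) 3 + \left(-2 - 1\right)^{2}\right)^{2} = \left(\left(-25\right) 3 + \left(-3\right)^{2}\right)^{2} = \left(-75 + 9\right)^{2} = \left(-66\right)^{2} = 4356$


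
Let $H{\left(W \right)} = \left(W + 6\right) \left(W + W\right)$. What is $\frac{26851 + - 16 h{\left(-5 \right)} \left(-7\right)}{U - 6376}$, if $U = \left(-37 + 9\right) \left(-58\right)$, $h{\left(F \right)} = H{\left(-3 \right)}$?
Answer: $- \frac{24835}{4752} \approx -5.2262$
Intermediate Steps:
$H{\left(W \right)} = 2 W \left(6 + W\right)$ ($H{\left(W \right)} = \left(6 + W\right) 2 W = 2 W \left(6 + W\right)$)
$h{\left(F \right)} = -18$ ($h{\left(F \right)} = 2 \left(-3\right) \left(6 - 3\right) = 2 \left(-3\right) 3 = -18$)
$U = 1624$ ($U = \left(-28\right) \left(-58\right) = 1624$)
$\frac{26851 + - 16 h{\left(-5 \right)} \left(-7\right)}{U - 6376} = \frac{26851 + \left(-16\right) \left(-18\right) \left(-7\right)}{1624 - 6376} = \frac{26851 + 288 \left(-7\right)}{-4752} = \left(26851 - 2016\right) \left(- \frac{1}{4752}\right) = 24835 \left(- \frac{1}{4752}\right) = - \frac{24835}{4752}$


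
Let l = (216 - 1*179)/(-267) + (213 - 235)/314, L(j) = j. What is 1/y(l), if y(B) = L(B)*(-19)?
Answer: 41919/166174 ≈ 0.25226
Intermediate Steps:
l = -8746/41919 (l = (216 - 179)*(-1/267) - 22*1/314 = 37*(-1/267) - 11/157 = -37/267 - 11/157 = -8746/41919 ≈ -0.20864)
y(B) = -19*B (y(B) = B*(-19) = -19*B)
1/y(l) = 1/(-19*(-8746/41919)) = 1/(166174/41919) = 41919/166174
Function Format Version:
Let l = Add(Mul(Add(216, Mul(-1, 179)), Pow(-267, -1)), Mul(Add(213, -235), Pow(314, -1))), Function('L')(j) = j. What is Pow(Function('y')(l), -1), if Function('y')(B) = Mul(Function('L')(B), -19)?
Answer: Rational(41919, 166174) ≈ 0.25226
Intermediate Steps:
l = Rational(-8746, 41919) (l = Add(Mul(Add(216, -179), Rational(-1, 267)), Mul(-22, Rational(1, 314))) = Add(Mul(37, Rational(-1, 267)), Rational(-11, 157)) = Add(Rational(-37, 267), Rational(-11, 157)) = Rational(-8746, 41919) ≈ -0.20864)
Function('y')(B) = Mul(-19, B) (Function('y')(B) = Mul(B, -19) = Mul(-19, B))
Pow(Function('y')(l), -1) = Pow(Mul(-19, Rational(-8746, 41919)), -1) = Pow(Rational(166174, 41919), -1) = Rational(41919, 166174)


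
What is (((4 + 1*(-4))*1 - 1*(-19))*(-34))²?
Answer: 417316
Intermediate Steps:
(((4 + 1*(-4))*1 - 1*(-19))*(-34))² = (((4 - 4)*1 + 19)*(-34))² = ((0*1 + 19)*(-34))² = ((0 + 19)*(-34))² = (19*(-34))² = (-646)² = 417316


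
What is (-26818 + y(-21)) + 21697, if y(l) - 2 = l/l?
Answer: -5118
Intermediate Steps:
y(l) = 3 (y(l) = 2 + l/l = 2 + 1 = 3)
(-26818 + y(-21)) + 21697 = (-26818 + 3) + 21697 = -26815 + 21697 = -5118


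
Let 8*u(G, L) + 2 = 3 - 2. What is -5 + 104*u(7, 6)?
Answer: -18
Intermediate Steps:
u(G, L) = -⅛ (u(G, L) = -¼ + (3 - 2)/8 = -¼ + (⅛)*1 = -¼ + ⅛ = -⅛)
-5 + 104*u(7, 6) = -5 + 104*(-⅛) = -5 - 13 = -18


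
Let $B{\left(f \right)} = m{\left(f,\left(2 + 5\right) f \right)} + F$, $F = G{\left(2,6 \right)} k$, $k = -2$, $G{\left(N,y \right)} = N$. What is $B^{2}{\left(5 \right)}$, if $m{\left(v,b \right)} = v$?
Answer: $1$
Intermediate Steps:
$F = -4$ ($F = 2 \left(-2\right) = -4$)
$B{\left(f \right)} = -4 + f$ ($B{\left(f \right)} = f - 4 = -4 + f$)
$B^{2}{\left(5 \right)} = \left(-4 + 5\right)^{2} = 1^{2} = 1$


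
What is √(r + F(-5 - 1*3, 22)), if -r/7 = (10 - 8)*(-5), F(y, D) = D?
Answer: 2*√23 ≈ 9.5917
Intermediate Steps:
r = 70 (r = -7*(10 - 8)*(-5) = -14*(-5) = -7*(-10) = 70)
√(r + F(-5 - 1*3, 22)) = √(70 + 22) = √92 = 2*√23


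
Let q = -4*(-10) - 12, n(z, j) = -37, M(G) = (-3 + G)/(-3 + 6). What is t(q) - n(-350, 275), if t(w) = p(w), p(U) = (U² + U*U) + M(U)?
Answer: 4840/3 ≈ 1613.3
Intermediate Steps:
M(G) = -1 + G/3 (M(G) = (-3 + G)/3 = (-3 + G)*(⅓) = -1 + G/3)
q = 28 (q = 40 - 12 = 28)
p(U) = -1 + 2*U² + U/3 (p(U) = (U² + U*U) + (-1 + U/3) = (U² + U²) + (-1 + U/3) = 2*U² + (-1 + U/3) = -1 + 2*U² + U/3)
t(w) = -1 + 2*w² + w/3
t(q) - n(-350, 275) = (-1 + 2*28² + (⅓)*28) - 1*(-37) = (-1 + 2*784 + 28/3) + 37 = (-1 + 1568 + 28/3) + 37 = 4729/3 + 37 = 4840/3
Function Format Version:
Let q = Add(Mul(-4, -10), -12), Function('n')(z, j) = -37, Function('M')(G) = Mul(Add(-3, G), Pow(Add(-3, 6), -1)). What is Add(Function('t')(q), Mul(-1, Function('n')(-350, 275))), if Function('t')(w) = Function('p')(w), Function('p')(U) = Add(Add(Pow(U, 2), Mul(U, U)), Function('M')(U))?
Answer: Rational(4840, 3) ≈ 1613.3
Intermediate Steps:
Function('M')(G) = Add(-1, Mul(Rational(1, 3), G)) (Function('M')(G) = Mul(Add(-3, G), Pow(3, -1)) = Mul(Add(-3, G), Rational(1, 3)) = Add(-1, Mul(Rational(1, 3), G)))
q = 28 (q = Add(40, -12) = 28)
Function('p')(U) = Add(-1, Mul(2, Pow(U, 2)), Mul(Rational(1, 3), U)) (Function('p')(U) = Add(Add(Pow(U, 2), Mul(U, U)), Add(-1, Mul(Rational(1, 3), U))) = Add(Add(Pow(U, 2), Pow(U, 2)), Add(-1, Mul(Rational(1, 3), U))) = Add(Mul(2, Pow(U, 2)), Add(-1, Mul(Rational(1, 3), U))) = Add(-1, Mul(2, Pow(U, 2)), Mul(Rational(1, 3), U)))
Function('t')(w) = Add(-1, Mul(2, Pow(w, 2)), Mul(Rational(1, 3), w))
Add(Function('t')(q), Mul(-1, Function('n')(-350, 275))) = Add(Add(-1, Mul(2, Pow(28, 2)), Mul(Rational(1, 3), 28)), Mul(-1, -37)) = Add(Add(-1, Mul(2, 784), Rational(28, 3)), 37) = Add(Add(-1, 1568, Rational(28, 3)), 37) = Add(Rational(4729, 3), 37) = Rational(4840, 3)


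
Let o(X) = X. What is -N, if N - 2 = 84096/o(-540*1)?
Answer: 2306/15 ≈ 153.73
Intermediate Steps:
N = -2306/15 (N = 2 + 84096/((-540*1)) = 2 + 84096/(-540) = 2 + 84096*(-1/540) = 2 - 2336/15 = -2306/15 ≈ -153.73)
-N = -1*(-2306/15) = 2306/15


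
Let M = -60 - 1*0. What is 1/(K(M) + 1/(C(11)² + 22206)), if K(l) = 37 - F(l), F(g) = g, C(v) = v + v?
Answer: 22690/2200931 ≈ 0.010309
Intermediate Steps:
C(v) = 2*v
M = -60 (M = -60 + 0 = -60)
K(l) = 37 - l
1/(K(M) + 1/(C(11)² + 22206)) = 1/((37 - 1*(-60)) + 1/((2*11)² + 22206)) = 1/((37 + 60) + 1/(22² + 22206)) = 1/(97 + 1/(484 + 22206)) = 1/(97 + 1/22690) = 1/(2200931/22690) = 22690/2200931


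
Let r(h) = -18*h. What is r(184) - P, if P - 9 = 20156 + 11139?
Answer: -34616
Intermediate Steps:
P = 31304 (P = 9 + (20156 + 11139) = 9 + 31295 = 31304)
r(184) - P = -18*184 - 1*31304 = -3312 - 31304 = -34616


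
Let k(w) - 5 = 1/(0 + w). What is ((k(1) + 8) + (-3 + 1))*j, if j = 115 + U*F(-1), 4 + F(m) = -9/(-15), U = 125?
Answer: -3720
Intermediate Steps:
k(w) = 5 + 1/w (k(w) = 5 + 1/(0 + w) = 5 + 1/w)
F(m) = -17/5 (F(m) = -4 - 9/(-15) = -4 - 9*(-1/15) = -4 + ⅗ = -17/5)
j = -310 (j = 115 + 125*(-17/5) = 115 - 425 = -310)
((k(1) + 8) + (-3 + 1))*j = (((5 + 1/1) + 8) + (-3 + 1))*(-310) = (((5 + 1) + 8) - 2)*(-310) = ((6 + 8) - 2)*(-310) = (14 - 2)*(-310) = 12*(-310) = -3720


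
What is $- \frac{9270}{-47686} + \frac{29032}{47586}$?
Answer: $\frac{456385543}{567296499} \approx 0.80449$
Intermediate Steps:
$- \frac{9270}{-47686} + \frac{29032}{47586} = \left(-9270\right) \left(- \frac{1}{47686}\right) + 29032 \cdot \frac{1}{47586} = \frac{4635}{23843} + \frac{14516}{23793} = \frac{456385543}{567296499}$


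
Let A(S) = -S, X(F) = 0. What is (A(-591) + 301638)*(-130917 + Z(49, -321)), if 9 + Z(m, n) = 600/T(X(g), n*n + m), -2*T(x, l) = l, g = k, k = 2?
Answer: -407923393730166/10309 ≈ -3.9570e+10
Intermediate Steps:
g = 2
T(x, l) = -l/2
Z(m, n) = -9 + 600/(-m/2 - n**2/2) (Z(m, n) = -9 + 600/((-(n*n + m)/2)) = -9 + 600/((-(n**2 + m)/2)) = -9 + 600/((-(m + n**2)/2)) = -9 + 600/(-m/2 - n**2/2))
(A(-591) + 301638)*(-130917 + Z(49, -321)) = (-1*(-591) + 301638)*(-130917 + 3*(400 + 3*49 + 3*(-321)**2)/(-1*49 - 1*(-321)**2)) = (591 + 301638)*(-130917 + 3*(400 + 147 + 3*103041)/(-49 - 1*103041)) = 302229*(-130917 + 3*(400 + 147 + 309123)/(-49 - 103041)) = 302229*(-130917 + 3*309670/(-103090)) = 302229*(-130917 + 3*(-1/103090)*309670) = 302229*(-130917 - 92901/10309) = 302229*(-1349716254/10309) = -407923393730166/10309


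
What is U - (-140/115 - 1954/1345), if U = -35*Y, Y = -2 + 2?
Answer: 82602/30935 ≈ 2.6702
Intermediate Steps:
Y = 0
U = 0 (U = -35*0 = 0)
U - (-140/115 - 1954/1345) = 0 - (-140/115 - 1954/1345) = 0 - (-140*1/115 - 1954*1/1345) = 0 - (-28/23 - 1954/1345) = 0 - 1*(-82602/30935) = 0 + 82602/30935 = 82602/30935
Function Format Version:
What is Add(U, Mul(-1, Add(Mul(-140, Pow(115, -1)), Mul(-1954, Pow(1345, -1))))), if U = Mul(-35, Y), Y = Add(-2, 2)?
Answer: Rational(82602, 30935) ≈ 2.6702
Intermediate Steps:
Y = 0
U = 0 (U = Mul(-35, 0) = 0)
Add(U, Mul(-1, Add(Mul(-140, Pow(115, -1)), Mul(-1954, Pow(1345, -1))))) = Add(0, Mul(-1, Add(Mul(-140, Pow(115, -1)), Mul(-1954, Pow(1345, -1))))) = Add(0, Mul(-1, Add(Mul(-140, Rational(1, 115)), Mul(-1954, Rational(1, 1345))))) = Add(0, Mul(-1, Add(Rational(-28, 23), Rational(-1954, 1345)))) = Add(0, Mul(-1, Rational(-82602, 30935))) = Add(0, Rational(82602, 30935)) = Rational(82602, 30935)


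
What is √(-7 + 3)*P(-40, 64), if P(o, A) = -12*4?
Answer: -96*I ≈ -96.0*I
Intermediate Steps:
P(o, A) = -48
√(-7 + 3)*P(-40, 64) = √(-7 + 3)*(-48) = √(-4)*(-48) = (2*I)*(-48) = -96*I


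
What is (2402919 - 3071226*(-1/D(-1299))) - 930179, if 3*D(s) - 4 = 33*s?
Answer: 63116840942/42863 ≈ 1.4725e+6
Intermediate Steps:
D(s) = 4/3 + 11*s (D(s) = 4/3 + (33*s)/3 = 4/3 + 11*s)
(2402919 - 3071226*(-1/D(-1299))) - 930179 = (2402919 - 3071226*(-1/(4/3 + 11*(-1299)))) - 930179 = (2402919 - 3071226*(-1/(4/3 - 14289))) - 930179 = (2402919 - 3071226/((-1*(-42863/3)))) - 930179 = (2402919 - 3071226/42863/3) - 930179 = (2402919 - 3071226*3/42863) - 930179 = (2402919 - 9213678/42863) - 930179 = 102987103419/42863 - 930179 = 63116840942/42863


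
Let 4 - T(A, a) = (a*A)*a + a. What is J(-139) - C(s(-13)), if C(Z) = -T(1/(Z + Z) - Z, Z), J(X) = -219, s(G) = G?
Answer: -4785/2 ≈ -2392.5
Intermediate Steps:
T(A, a) = 4 - a - A*a² (T(A, a) = 4 - ((a*A)*a + a) = 4 - ((A*a)*a + a) = 4 - (A*a² + a) = 4 - (a + A*a²) = 4 + (-a - A*a²) = 4 - a - A*a²)
C(Z) = -4 + Z + Z²*(1/(2*Z) - Z) (C(Z) = -(4 - Z - (1/(Z + Z) - Z)*Z²) = -(4 - Z - (1/(2*Z) - Z)*Z²) = -(4 - Z - Z²*(1/(2*Z) - Z)) = -4 + Z + Z²*(1/(2*Z) - Z))
J(-139) - C(s(-13)) = -219 - (-4 - 1*(-13)³ + (3/2)*(-13)) = -219 - (-4 - 1*(-2197) - 39/2) = -219 - (-4 + 2197 - 39/2) = -219 - 1*4347/2 = -219 - 4347/2 = -4785/2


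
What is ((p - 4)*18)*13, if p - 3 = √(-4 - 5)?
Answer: -234 + 702*I ≈ -234.0 + 702.0*I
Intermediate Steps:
p = 3 + 3*I (p = 3 + √(-4 - 5) = 3 + √(-9) = 3 + 3*I ≈ 3.0 + 3.0*I)
((p - 4)*18)*13 = (((3 + 3*I) - 4)*18)*13 = ((-1 + 3*I)*18)*13 = (-18 + 54*I)*13 = -234 + 702*I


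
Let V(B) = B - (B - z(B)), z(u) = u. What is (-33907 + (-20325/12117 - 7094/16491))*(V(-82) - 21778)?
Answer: 49372755110101240/66607149 ≈ 7.4125e+8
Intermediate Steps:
V(B) = B (V(B) = B - (B - B) = B - 1*0 = B + 0 = B)
(-33907 + (-20325/12117 - 7094/16491))*(V(-82) - 21778) = (-33907 + (-20325/12117 - 7094/16491))*(-82 - 21778) = (-33907 + (-20325*1/12117 - 7094*1/16491))*(-21860) = (-33907 + (-6775/4039 - 7094/16491))*(-21860) = (-33907 - 140379191/66607149)*(-21860) = -2258588980334/66607149*(-21860) = 49372755110101240/66607149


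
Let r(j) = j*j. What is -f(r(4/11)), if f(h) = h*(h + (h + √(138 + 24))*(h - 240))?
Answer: 7399168/1771561 + 4179456*√2/14641 ≈ 407.88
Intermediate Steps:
r(j) = j²
f(h) = h*(h + (-240 + h)*(h + 9*√2)) (f(h) = h*(h + (h + √162)*(-240 + h)) = h*(h + (h + 9*√2)*(-240 + h)) = h*(h + (-240 + h)*(h + 9*√2)))
-f(r(4/11)) = -(4/11)²*(((4/11)²)² - 2160*√2 - 239*(4/11)² + 9*(4/11)²*√2) = -16*((16/121)² - 2160*√2 - 239*16/121 + 9*(16/121)*√2)/121 = -16*(256/14641 - 2160*√2 - 3824/121 + 144*√2/121)/121 = -16*(-462448/14641 - 261216*√2/121)/121 = -(-7399168/1771561 - 4179456*√2/14641) = 7399168/1771561 + 4179456*√2/14641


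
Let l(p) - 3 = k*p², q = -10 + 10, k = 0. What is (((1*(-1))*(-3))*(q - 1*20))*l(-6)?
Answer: -180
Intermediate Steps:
q = 0
l(p) = 3 (l(p) = 3 + 0*p² = 3 + 0 = 3)
(((1*(-1))*(-3))*(q - 1*20))*l(-6) = (((1*(-1))*(-3))*(0 - 1*20))*3 = ((-1*(-3))*(0 - 20))*3 = (3*(-20))*3 = -60*3 = -180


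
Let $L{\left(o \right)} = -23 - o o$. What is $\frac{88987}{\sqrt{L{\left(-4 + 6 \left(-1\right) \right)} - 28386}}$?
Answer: $- \frac{88987 i \sqrt{28509}}{28509} \approx - 527.03 i$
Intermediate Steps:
$L{\left(o \right)} = -23 - o^{2}$
$\frac{88987}{\sqrt{L{\left(-4 + 6 \left(-1\right) \right)} - 28386}} = \frac{88987}{\sqrt{\left(-23 - \left(-4 + 6 \left(-1\right)\right)^{2}\right) - 28386}} = \frac{88987}{\sqrt{\left(-23 - \left(-4 - 6\right)^{2}\right) - 28386}} = \frac{88987}{\sqrt{\left(-23 - \left(-10\right)^{2}\right) - 28386}} = \frac{88987}{\sqrt{\left(-23 - 100\right) - 28386}} = \frac{88987}{\sqrt{-123 - 28386}} = \frac{88987}{\sqrt{-28509}} = \frac{88987}{i \sqrt{28509}} = 88987 \left(- \frac{i \sqrt{28509}}{28509}\right) = - \frac{88987 i \sqrt{28509}}{28509}$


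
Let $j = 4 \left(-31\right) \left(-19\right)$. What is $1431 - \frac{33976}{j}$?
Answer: $\frac{26915}{19} \approx 1416.6$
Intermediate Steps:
$j = 2356$ ($j = \left(-124\right) \left(-19\right) = 2356$)
$1431 - \frac{33976}{j} = 1431 - \frac{33976}{2356} = 1431 - 33976 \cdot \frac{1}{2356} = 1431 - \frac{274}{19} = \frac{26915}{19}$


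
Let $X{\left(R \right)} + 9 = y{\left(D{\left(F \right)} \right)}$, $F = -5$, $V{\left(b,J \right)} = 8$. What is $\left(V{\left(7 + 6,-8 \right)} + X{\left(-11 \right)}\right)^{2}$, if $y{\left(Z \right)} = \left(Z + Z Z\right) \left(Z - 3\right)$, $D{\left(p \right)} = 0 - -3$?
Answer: $1$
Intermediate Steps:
$D{\left(p \right)} = 3$ ($D{\left(p \right)} = 0 + 3 = 3$)
$y{\left(Z \right)} = \left(-3 + Z\right) \left(Z + Z^{2}\right)$ ($y{\left(Z \right)} = \left(Z + Z^{2}\right) \left(-3 + Z\right) = \left(-3 + Z\right) \left(Z + Z^{2}\right)$)
$X{\left(R \right)} = -9$ ($X{\left(R \right)} = -9 + 3 \left(-3 + 3^{2} - 6\right) = -9 + 3 \left(-3 + 9 - 6\right) = -9 + 3 \cdot 0 = -9 + 0 = -9$)
$\left(V{\left(7 + 6,-8 \right)} + X{\left(-11 \right)}\right)^{2} = \left(8 - 9\right)^{2} = \left(-1\right)^{2} = 1$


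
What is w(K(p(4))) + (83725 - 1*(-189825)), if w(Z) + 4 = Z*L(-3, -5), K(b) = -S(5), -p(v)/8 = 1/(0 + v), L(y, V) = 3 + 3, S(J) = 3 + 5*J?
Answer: 273378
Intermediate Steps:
L(y, V) = 6
p(v) = -8/v (p(v) = -8/(0 + v) = -8/v)
K(b) = -28 (K(b) = -(3 + 5*5) = -(3 + 25) = -1*28 = -28)
w(Z) = -4 + 6*Z (w(Z) = -4 + Z*6 = -4 + 6*Z)
w(K(p(4))) + (83725 - 1*(-189825)) = (-4 + 6*(-28)) + (83725 - 1*(-189825)) = (-4 - 168) + (83725 + 189825) = -172 + 273550 = 273378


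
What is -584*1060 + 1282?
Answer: -617758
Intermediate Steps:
-584*1060 + 1282 = -619040 + 1282 = -617758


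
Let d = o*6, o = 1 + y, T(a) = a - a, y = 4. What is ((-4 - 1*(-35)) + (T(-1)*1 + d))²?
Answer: 3721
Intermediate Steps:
T(a) = 0
o = 5 (o = 1 + 4 = 5)
d = 30 (d = 5*6 = 30)
((-4 - 1*(-35)) + (T(-1)*1 + d))² = ((-4 - 1*(-35)) + (0*1 + 30))² = ((-4 + 35) + (0 + 30))² = (31 + 30)² = 61² = 3721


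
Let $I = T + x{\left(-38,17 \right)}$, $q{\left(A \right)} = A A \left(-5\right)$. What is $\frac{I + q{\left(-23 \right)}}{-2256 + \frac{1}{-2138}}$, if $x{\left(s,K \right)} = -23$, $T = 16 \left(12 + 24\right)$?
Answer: $\frac{4472696}{4823329} \approx 0.92731$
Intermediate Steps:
$T = 576$ ($T = 16 \cdot 36 = 576$)
$q{\left(A \right)} = - 5 A^{2}$ ($q{\left(A \right)} = A^{2} \left(-5\right) = - 5 A^{2}$)
$I = 553$ ($I = 576 - 23 = 553$)
$\frac{I + q{\left(-23 \right)}}{-2256 + \frac{1}{-2138}} = \frac{553 - 5 \left(-23\right)^{2}}{-2256 + \frac{1}{-2138}} = \frac{553 - 2645}{-2256 - \frac{1}{2138}} = \frac{553 - 2645}{- \frac{4823329}{2138}} = \left(-2092\right) \left(- \frac{2138}{4823329}\right) = \frac{4472696}{4823329}$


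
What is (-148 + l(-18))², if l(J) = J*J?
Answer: 30976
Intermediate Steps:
l(J) = J²
(-148 + l(-18))² = (-148 + (-18)²)² = (-148 + 324)² = 176² = 30976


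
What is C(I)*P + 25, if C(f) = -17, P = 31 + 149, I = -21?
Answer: -3035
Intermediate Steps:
P = 180
C(I)*P + 25 = -17*180 + 25 = -3060 + 25 = -3035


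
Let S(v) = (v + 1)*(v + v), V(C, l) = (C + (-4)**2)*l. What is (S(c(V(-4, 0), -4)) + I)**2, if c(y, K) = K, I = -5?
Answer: 361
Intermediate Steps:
V(C, l) = l*(16 + C) (V(C, l) = (C + 16)*l = (16 + C)*l = l*(16 + C))
S(v) = 2*v*(1 + v) (S(v) = (1 + v)*(2*v) = 2*v*(1 + v))
(S(c(V(-4, 0), -4)) + I)**2 = (2*(-4)*(1 - 4) - 5)**2 = (2*(-4)*(-3) - 5)**2 = (24 - 5)**2 = 19**2 = 361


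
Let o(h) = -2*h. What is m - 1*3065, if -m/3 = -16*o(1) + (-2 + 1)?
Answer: -3158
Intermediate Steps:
m = -93 (m = -3*(-(-32) + (-2 + 1)) = -3*(-16*(-2) - 1) = -3*(32 - 1) = -3*31 = -93)
m - 1*3065 = -93 - 1*3065 = -93 - 3065 = -3158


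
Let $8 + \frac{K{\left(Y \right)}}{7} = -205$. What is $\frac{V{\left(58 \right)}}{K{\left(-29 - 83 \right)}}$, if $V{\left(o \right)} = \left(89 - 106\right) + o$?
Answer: $- \frac{41}{1491} \approx -0.027498$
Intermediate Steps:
$K{\left(Y \right)} = -1491$ ($K{\left(Y \right)} = -56 + 7 \left(-205\right) = -56 - 1435 = -1491$)
$V{\left(o \right)} = -17 + o$
$\frac{V{\left(58 \right)}}{K{\left(-29 - 83 \right)}} = \frac{-17 + 58}{-1491} = 41 \left(- \frac{1}{1491}\right) = - \frac{41}{1491}$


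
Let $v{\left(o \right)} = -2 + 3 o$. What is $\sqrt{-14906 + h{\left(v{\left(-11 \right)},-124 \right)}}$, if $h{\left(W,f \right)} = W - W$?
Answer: $i \sqrt{14906} \approx 122.09 i$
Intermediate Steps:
$h{\left(W,f \right)} = 0$
$\sqrt{-14906 + h{\left(v{\left(-11 \right)},-124 \right)}} = \sqrt{-14906 + 0} = \sqrt{-14906} = i \sqrt{14906}$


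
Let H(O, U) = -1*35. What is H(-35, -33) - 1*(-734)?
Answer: 699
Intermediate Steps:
H(O, U) = -35
H(-35, -33) - 1*(-734) = -35 - 1*(-734) = -35 + 734 = 699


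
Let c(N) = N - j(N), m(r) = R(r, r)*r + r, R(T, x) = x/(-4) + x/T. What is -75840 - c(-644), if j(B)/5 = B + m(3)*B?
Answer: -90491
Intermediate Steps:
R(T, x) = -x/4 + x/T (R(T, x) = x*(-1/4) + x/T = -x/4 + x/T)
m(r) = r + r*(1 - r/4) (m(r) = (-r/4 + r/r)*r + r = (-r/4 + 1)*r + r = (1 - r/4)*r + r = r*(1 - r/4) + r = r + r*(1 - r/4))
j(B) = 95*B/4 (j(B) = 5*(B + ((1/4)*3*(8 - 1*3))*B) = 5*(B + ((1/4)*3*(8 - 3))*B) = 5*(B + ((1/4)*3*5)*B) = 5*(B + 15*B/4) = 5*(19*B/4) = 95*B/4)
c(N) = -91*N/4 (c(N) = N - 95*N/4 = -91*N/4)
-75840 - c(-644) = -75840 - (-91)*(-644)/4 = -75840 - 1*14651 = -75840 - 14651 = -90491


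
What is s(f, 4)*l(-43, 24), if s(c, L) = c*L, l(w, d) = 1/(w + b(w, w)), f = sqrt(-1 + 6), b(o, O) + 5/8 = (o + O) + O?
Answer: -32*sqrt(5)/1381 ≈ -0.051813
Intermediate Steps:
b(o, O) = -5/8 + o + 2*O (b(o, O) = -5/8 + ((o + O) + O) = -5/8 + ((O + o) + O) = -5/8 + (o + 2*O) = -5/8 + o + 2*O)
f = sqrt(5) ≈ 2.2361
l(w, d) = 1/(-5/8 + 4*w) (l(w, d) = 1/(w + (-5/8 + w + 2*w)) = 1/(w + (-5/8 + 3*w)) = 1/(-5/8 + 4*w))
s(c, L) = L*c
s(f, 4)*l(-43, 24) = (4*sqrt(5))*(8/(-5 + 32*(-43))) = (4*sqrt(5))*(8/(-5 - 1376)) = (4*sqrt(5))*(8/(-1381)) = (4*sqrt(5))*(8*(-1/1381)) = (4*sqrt(5))*(-8/1381) = -32*sqrt(5)/1381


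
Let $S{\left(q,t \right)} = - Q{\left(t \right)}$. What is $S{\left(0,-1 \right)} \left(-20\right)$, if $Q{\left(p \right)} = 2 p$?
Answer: $-40$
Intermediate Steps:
$S{\left(q,t \right)} = - 2 t$
$S{\left(0,-1 \right)} \left(-20\right) = \left(-2\right) \left(-1\right) \left(-20\right) = 2 \left(-20\right) = -40$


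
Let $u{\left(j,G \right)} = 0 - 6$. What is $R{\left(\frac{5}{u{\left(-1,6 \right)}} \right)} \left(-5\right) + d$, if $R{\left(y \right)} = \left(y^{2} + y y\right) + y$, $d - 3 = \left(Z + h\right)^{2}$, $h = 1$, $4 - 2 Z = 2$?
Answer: $\frac{38}{9} \approx 4.2222$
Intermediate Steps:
$Z = 1$ ($Z = 2 - 1 = 1$)
$u{\left(j,G \right)} = -6$ ($u{\left(j,G \right)} = 0 - 6 = -6$)
$d = 7$ ($d = 3 + \left(1 + 1\right)^{2} = 3 + 2^{2} = 3 + 4 = 7$)
$R{\left(y \right)} = y + 2 y^{2}$ ($R{\left(y \right)} = \left(y^{2} + y^{2}\right) + y = 2 y^{2} + y = y + 2 y^{2}$)
$R{\left(\frac{5}{u{\left(-1,6 \right)}} \right)} \left(-5\right) + d = \frac{5}{-6} \left(1 + 2 \frac{5}{-6}\right) \left(-5\right) + 7 = 5 \left(- \frac{1}{6}\right) \left(1 + 2 \cdot 5 \left(- \frac{1}{6}\right)\right) \left(-5\right) + 7 = - \frac{5 \left(1 + 2 \left(- \frac{5}{6}\right)\right)}{6} \left(-5\right) + 7 = - \frac{5 \left(1 - \frac{5}{3}\right)}{6} \left(-5\right) + 7 = \left(- \frac{5}{6}\right) \left(- \frac{2}{3}\right) \left(-5\right) + 7 = \frac{5}{9} \left(-5\right) + 7 = - \frac{25}{9} + 7 = \frac{38}{9}$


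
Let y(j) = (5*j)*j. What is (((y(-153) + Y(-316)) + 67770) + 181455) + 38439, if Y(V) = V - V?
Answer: 404709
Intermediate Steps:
y(j) = 5*j²
Y(V) = 0
(((y(-153) + Y(-316)) + 67770) + 181455) + 38439 = (((5*(-153)² + 0) + 67770) + 181455) + 38439 = (((5*23409 + 0) + 67770) + 181455) + 38439 = (((117045 + 0) + 67770) + 181455) + 38439 = ((117045 + 67770) + 181455) + 38439 = (184815 + 181455) + 38439 = 366270 + 38439 = 404709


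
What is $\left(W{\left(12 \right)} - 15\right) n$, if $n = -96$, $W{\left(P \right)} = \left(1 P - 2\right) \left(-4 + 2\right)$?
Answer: $3360$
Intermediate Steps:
$W{\left(P \right)} = 4 - 2 P$ ($W{\left(P \right)} = \left(P - 2\right) \left(-2\right) = \left(-2 + P\right) \left(-2\right) = 4 - 2 P$)
$\left(W{\left(12 \right)} - 15\right) n = \left(\left(4 - 24\right) - 15\right) \left(-96\right) = \left(-20 - 15\right) \left(-96\right) = \left(-35\right) \left(-96\right) = 3360$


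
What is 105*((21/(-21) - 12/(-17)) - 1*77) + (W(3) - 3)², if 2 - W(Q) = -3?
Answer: -137902/17 ≈ -8111.9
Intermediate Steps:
W(Q) = 5 (W(Q) = 2 - 1*(-3) = 2 + 3 = 5)
105*((21/(-21) - 12/(-17)) - 1*77) + (W(3) - 3)² = 105*((21/(-21) - 12/(-17)) - 1*77) + (5 - 3)² = 105*((21*(-1/21) - 12*(-1/17)) - 77) + 2² = 105*((-1 + 12/17) - 77) + 4 = 105*(-5/17 - 77) + 4 = 105*(-1314/17) + 4 = -137970/17 + 4 = -137902/17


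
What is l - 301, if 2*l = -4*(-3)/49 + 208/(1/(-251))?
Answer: -1293839/49 ≈ -26405.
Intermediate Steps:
l = -1279090/49 (l = (-4*(-3)/49 + 208/(1/(-251)))/2 = (12*(1/49) + 208/(-1/251))/2 = (12/49 + 208*(-251))/2 = (12/49 - 52208)/2 = (½)*(-2558180/49) = -1279090/49 ≈ -26104.)
l - 301 = -1279090/49 - 301 = -1293839/49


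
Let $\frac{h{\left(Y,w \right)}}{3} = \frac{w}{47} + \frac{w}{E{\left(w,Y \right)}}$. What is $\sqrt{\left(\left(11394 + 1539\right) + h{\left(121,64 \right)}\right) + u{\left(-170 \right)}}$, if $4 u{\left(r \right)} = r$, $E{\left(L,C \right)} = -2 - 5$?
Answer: $\frac{\sqrt{5571015562}}{658} \approx 113.43$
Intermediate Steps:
$E{\left(L,C \right)} = -7$ ($E{\left(L,C \right)} = -2 - 5 = -7$)
$u{\left(r \right)} = \frac{r}{4}$
$h{\left(Y,w \right)} = - \frac{120 w}{329}$ ($h{\left(Y,w \right)} = 3 \left(\frac{w}{47} + \frac{w}{-7}\right) = 3 \left(w \frac{1}{47} + w \left(- \frac{1}{7}\right)\right) = 3 \left(\frac{w}{47} - \frac{w}{7}\right) = 3 \left(- \frac{40 w}{329}\right) = - \frac{120 w}{329}$)
$\sqrt{\left(\left(11394 + 1539\right) + h{\left(121,64 \right)}\right) + u{\left(-170 \right)}} = \sqrt{\left(\left(11394 + 1539\right) - \frac{7680}{329}\right) + \frac{1}{4} \left(-170\right)} = \sqrt{\left(12933 - \frac{7680}{329}\right) - \frac{85}{2}} = \sqrt{\frac{4247277}{329} - \frac{85}{2}} = \sqrt{\frac{8466589}{658}} = \frac{\sqrt{5571015562}}{658}$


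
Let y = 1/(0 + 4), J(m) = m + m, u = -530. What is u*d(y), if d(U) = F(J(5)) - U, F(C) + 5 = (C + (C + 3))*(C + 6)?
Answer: -384515/2 ≈ -1.9226e+5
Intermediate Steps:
J(m) = 2*m
F(C) = -5 + (3 + 2*C)*(6 + C) (F(C) = -5 + (C + (C + 3))*(C + 6) = -5 + (C + (3 + C))*(6 + C) = -5 + (3 + 2*C)*(6 + C))
y = ¼ (y = 1/4 = ¼ ≈ 0.25000)
d(U) = 363 - U (d(U) = (13 + 2*(2*5)² + 15*(2*5)) - U = (13 + 2*10² + 15*10) - U = (13 + 2*100 + 150) - U = (13 + 200 + 150) - U = 363 - U)
u*d(y) = -530*(363 - 1*¼) = -530*(363 - ¼) = -530*1451/4 = -384515/2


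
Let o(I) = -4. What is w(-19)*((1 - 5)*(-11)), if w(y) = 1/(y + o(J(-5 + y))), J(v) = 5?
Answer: -44/23 ≈ -1.9130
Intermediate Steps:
w(y) = 1/(-4 + y) (w(y) = 1/(y - 4) = 1/(-4 + y))
w(-19)*((1 - 5)*(-11)) = ((1 - 5)*(-11))/(-4 - 19) = (-4*(-11))/(-23) = -1/23*44 = -44/23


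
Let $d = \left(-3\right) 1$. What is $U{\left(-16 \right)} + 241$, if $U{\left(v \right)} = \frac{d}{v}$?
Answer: $\frac{3859}{16} \approx 241.19$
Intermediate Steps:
$d = -3$
$U{\left(v \right)} = - \frac{3}{v}$
$U{\left(-16 \right)} + 241 = - \frac{3}{-16} + 241 = \left(-3\right) \left(- \frac{1}{16}\right) + 241 = \frac{3}{16} + 241 = \frac{3859}{16}$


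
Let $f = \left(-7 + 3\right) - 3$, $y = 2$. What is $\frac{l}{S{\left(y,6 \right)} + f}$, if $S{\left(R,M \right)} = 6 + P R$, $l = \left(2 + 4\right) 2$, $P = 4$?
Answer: $\frac{12}{7} \approx 1.7143$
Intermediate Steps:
$l = 12$ ($l = 6 \cdot 2 = 12$)
$S{\left(R,M \right)} = 6 + 4 R$
$f = -7$ ($f = -4 - 3 = -7$)
$\frac{l}{S{\left(y,6 \right)} + f} = \frac{12}{\left(6 + 4 \cdot 2\right) - 7} = \frac{12}{\left(6 + 8\right) - 7} = \frac{12}{14 - 7} = \frac{12}{7}$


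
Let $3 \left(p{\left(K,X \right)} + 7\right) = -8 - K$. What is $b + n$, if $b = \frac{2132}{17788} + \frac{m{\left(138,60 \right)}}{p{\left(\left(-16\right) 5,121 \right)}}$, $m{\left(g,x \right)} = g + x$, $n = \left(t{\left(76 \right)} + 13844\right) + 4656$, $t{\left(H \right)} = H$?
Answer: $\frac{1405216591}{75599} \approx 18588.0$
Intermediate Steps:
$n = 18576$ ($n = \left(76 + 13844\right) + 4656 = 13920 + 4656 = 18576$)
$p{\left(K,X \right)} = - \frac{29}{3} - \frac{K}{3}$ ($p{\left(K,X \right)} = -7 + \frac{-8 - K}{3} = -7 - \left(\frac{8}{3} + \frac{K}{3}\right) = - \frac{29}{3} - \frac{K}{3}$)
$b = \frac{889567}{75599}$ ($b = \frac{2132}{17788} + \frac{138 + 60}{- \frac{29}{3} - \frac{\left(-16\right) 5}{3}} = 2132 \cdot \frac{1}{17788} + \frac{198}{- \frac{29}{3} - - \frac{80}{3}} = \frac{533}{4447} + \frac{198}{- \frac{29}{3} + \frac{80}{3}} = \frac{533}{4447} + \frac{198}{17} = \frac{889567}{75599} \approx 11.767$)
$b + n = \frac{889567}{75599} + 18576 = \frac{1405216591}{75599}$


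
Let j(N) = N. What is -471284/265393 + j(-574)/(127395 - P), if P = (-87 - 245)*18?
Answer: -9001136278/5056532829 ≈ -1.7801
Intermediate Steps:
P = -5976 (P = -332*18 = -5976)
-471284/265393 + j(-574)/(127395 - P) = -471284/265393 - 574/(127395 - 1*(-5976)) = -471284*1/265393 - 574/(127395 + 5976) = -471284/265393 - 574/133371 = -471284/265393 - 574*1/133371 = -471284/265393 - 82/19053 = -9001136278/5056532829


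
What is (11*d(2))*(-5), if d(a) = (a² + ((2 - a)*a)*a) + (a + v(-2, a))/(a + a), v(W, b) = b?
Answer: -275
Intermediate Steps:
d(a) = 1 + a² + a²*(2 - a) (d(a) = (a² + ((2 - a)*a)*a) + (a + a)/(a + a) = (a² + (a*(2 - a))*a) + (2*a)/((2*a)) = (a² + a²*(2 - a)) + (1/(2*a))*(2*a) = (a² + a²*(2 - a)) + 1 = 1 + a² + a²*(2 - a))
(11*d(2))*(-5) = (11*(1 - 1*2³ + 3*2²))*(-5) = (11*(1 - 1*8 + 3*4))*(-5) = (11*(1 - 8 + 12))*(-5) = (11*5)*(-5) = 55*(-5) = -275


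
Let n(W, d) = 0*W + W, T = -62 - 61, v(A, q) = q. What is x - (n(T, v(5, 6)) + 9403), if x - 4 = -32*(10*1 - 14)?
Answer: -9148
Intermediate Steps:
T = -123
n(W, d) = W (n(W, d) = 0 + W = W)
x = 132 (x = 4 - 32*(10*1 - 14) = 4 - 32*(10 - 14) = 4 - 32*(-4) = 4 + 128 = 132)
x - (n(T, v(5, 6)) + 9403) = 132 - (-123 + 9403) = 132 - 1*9280 = 132 - 9280 = -9148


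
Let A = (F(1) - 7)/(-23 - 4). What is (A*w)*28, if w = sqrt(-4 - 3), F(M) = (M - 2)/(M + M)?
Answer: 70*I*sqrt(7)/9 ≈ 20.578*I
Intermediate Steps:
F(M) = (-2 + M)/(2*M) (F(M) = (-2 + M)/((2*M)) = (-2 + M)*(1/(2*M)) = (-2 + M)/(2*M))
w = I*sqrt(7) (w = sqrt(-7) = I*sqrt(7) ≈ 2.6458*I)
A = 5/18 (A = ((1/2)*(-2 + 1)/1 - 7)/(-23 - 4) = ((1/2)*1*(-1) - 7)/(-27) = (-1/2 - 7)*(-1/27) = -15/2*(-1/27) = 5/18 ≈ 0.27778)
(A*w)*28 = (5*(I*sqrt(7))/18)*28 = (5*I*sqrt(7)/18)*28 = 70*I*sqrt(7)/9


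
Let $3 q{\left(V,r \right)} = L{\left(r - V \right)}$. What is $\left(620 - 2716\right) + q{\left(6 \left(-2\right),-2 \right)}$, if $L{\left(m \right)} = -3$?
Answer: $-2097$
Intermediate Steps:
$q{\left(V,r \right)} = -1$ ($q{\left(V,r \right)} = \frac{1}{3} \left(-3\right) = -1$)
$\left(620 - 2716\right) + q{\left(6 \left(-2\right),-2 \right)} = \left(620 - 2716\right) - 1 = -2096 - 1 = -2097$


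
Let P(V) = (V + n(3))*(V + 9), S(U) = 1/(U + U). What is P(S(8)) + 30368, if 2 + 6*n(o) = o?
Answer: 23324219/768 ≈ 30370.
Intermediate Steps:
S(U) = 1/(2*U)
n(o) = -⅓ + o/6
P(V) = (9 + V)*(⅙ + V) (P(V) = (V + (-⅓ + (⅙)*3))*(V + 9) = (V + (-⅓ + ½))*(9 + V) = (V + ⅙)*(9 + V) = (⅙ + V)*(9 + V) = (9 + V)*(⅙ + V))
P(S(8)) + 30368 = (3/2 + ((½)/8)² + 55*((½)/8)/6) + 30368 = (3/2 + ((½)*(⅛))² + 55*((½)*(⅛))/6) + 30368 = (3/2 + (1/16)² + (55/6)*(1/16)) + 30368 = (3/2 + 1/256 + 55/96) + 30368 = 1595/768 + 30368 = 23324219/768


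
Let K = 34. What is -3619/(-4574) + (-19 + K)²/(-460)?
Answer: 63559/210404 ≈ 0.30208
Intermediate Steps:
-3619/(-4574) + (-19 + K)²/(-460) = -3619/(-4574) + (-19 + 34)²/(-460) = -3619*(-1/4574) + 15²*(-1/460) = 3619/4574 + 225*(-1/460) = 3619/4574 - 45/92 = 63559/210404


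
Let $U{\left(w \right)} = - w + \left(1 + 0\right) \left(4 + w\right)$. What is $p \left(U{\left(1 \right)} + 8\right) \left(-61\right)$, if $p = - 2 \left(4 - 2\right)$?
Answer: $2928$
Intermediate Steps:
$U{\left(w \right)} = 4$ ($U{\left(w \right)} = - w + 1 \left(4 + w\right) = - w + \left(4 + w\right) = 4$)
$p = -4$ ($p = \left(-2\right) 2 = -4$)
$p \left(U{\left(1 \right)} + 8\right) \left(-61\right) = - 4 \left(4 + 8\right) \left(-61\right) = - 4 \cdot 12 \left(-61\right) = \left(-4\right) \left(-732\right) = 2928$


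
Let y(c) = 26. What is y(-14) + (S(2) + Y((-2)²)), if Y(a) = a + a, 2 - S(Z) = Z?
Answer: 34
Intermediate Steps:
S(Z) = 2 - Z
Y(a) = 2*a
y(-14) + (S(2) + Y((-2)²)) = 26 + ((2 - 1*2) + 2*(-2)²) = 26 + ((2 - 2) + 2*4) = 26 + (0 + 8) = 26 + 8 = 34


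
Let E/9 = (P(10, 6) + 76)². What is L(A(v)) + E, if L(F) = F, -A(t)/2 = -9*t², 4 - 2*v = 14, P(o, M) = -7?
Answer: 43299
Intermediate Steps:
v = -5 (v = 2 - ½*14 = 2 - 7 = -5)
A(t) = 18*t² (A(t) = -(-18)*t² = 18*t²)
E = 42849 (E = 9*(-7 + 76)² = 9*69² = 9*4761 = 42849)
L(A(v)) + E = 18*(-5)² + 42849 = 18*25 + 42849 = 450 + 42849 = 43299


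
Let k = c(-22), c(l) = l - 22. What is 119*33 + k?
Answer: 3883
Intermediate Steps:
c(l) = -22 + l
k = -44 (k = -22 - 22 = -44)
119*33 + k = 119*33 - 44 = 3927 - 44 = 3883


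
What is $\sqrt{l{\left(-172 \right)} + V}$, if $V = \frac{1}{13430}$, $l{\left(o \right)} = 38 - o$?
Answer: $\frac{\sqrt{37876642430}}{13430} \approx 14.491$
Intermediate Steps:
$V = \frac{1}{13430} \approx 7.446 \cdot 10^{-5}$
$\sqrt{l{\left(-172 \right)} + V} = \sqrt{\left(38 - -172\right) + \frac{1}{13430}} = \sqrt{\left(38 + 172\right) + \frac{1}{13430}} = \sqrt{210 + \frac{1}{13430}} = \sqrt{\frac{2820301}{13430}} = \frac{\sqrt{37876642430}}{13430}$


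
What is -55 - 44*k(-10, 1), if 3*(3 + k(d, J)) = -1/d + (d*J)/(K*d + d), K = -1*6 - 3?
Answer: 2321/30 ≈ 77.367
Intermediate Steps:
K = -9 (K = -6 - 3 = -9)
k(d, J) = -3 - 1/(3*d) - J/24 (k(d, J) = -3 + (-1/d + (d*J)/(-9*d + d))/3 = -3 + (-1/d + (J*d)/((-8*d)))/3 = -3 + (-1/d + (J*d)*(-1/(8*d)))/3 = -3 + (-1/d - J/8)/3 = -3 + (-1/(3*d) - J/24) = -3 - 1/(3*d) - J/24)
-55 - 44*k(-10, 1) = -55 - 44*(-3 - 1/3/(-10) - 1/24*1) = -55 - 44*(-3 - 1/3*(-1/10) - 1/24) = -55 - 44*(-3 + 1/30 - 1/24) = -55 - 44*(-361/120) = -55 + 3971/30 = 2321/30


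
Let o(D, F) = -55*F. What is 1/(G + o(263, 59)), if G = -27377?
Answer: -1/30622 ≈ -3.2656e-5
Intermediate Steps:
1/(G + o(263, 59)) = 1/(-27377 - 55*59) = 1/(-27377 - 3245) = 1/(-30622) = -1/30622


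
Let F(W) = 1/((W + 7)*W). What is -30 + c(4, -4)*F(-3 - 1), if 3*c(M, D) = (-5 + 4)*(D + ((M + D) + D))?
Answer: -272/9 ≈ -30.222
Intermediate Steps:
c(M, D) = -D - M/3 (c(M, D) = ((-5 + 4)*(D + ((M + D) + D)))/3 = (-(D + ((D + M) + D)))/3 = (-(D + (M + 2*D)))/3 = (-(M + 3*D))/3 = (-M - 3*D)/3 = -D - M/3)
F(W) = 1/(W*(7 + W)) (F(W) = 1/((7 + W)*W) = 1/(W*(7 + W)))
-30 + c(4, -4)*F(-3 - 1) = -30 + (-1*(-4) - 1/3*4)*(1/((-3 - 1)*(7 + (-3 - 1)))) = -30 + (4 - 4/3)*(1/((-4)*(7 - 4))) = -30 + 8*(-1/4/3)/3 = -30 + 8*(-1/4*1/3)/3 = -30 + (8/3)*(-1/12) = -30 - 2/9 = -272/9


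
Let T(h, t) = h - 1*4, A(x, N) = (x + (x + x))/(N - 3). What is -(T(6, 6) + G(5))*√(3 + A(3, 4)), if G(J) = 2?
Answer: -8*√3 ≈ -13.856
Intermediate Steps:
A(x, N) = 3*x/(-3 + N) (A(x, N) = (x + 2*x)/(-3 + N) = (3*x)/(-3 + N) = 3*x/(-3 + N))
T(h, t) = -4 + h (T(h, t) = h - 4 = -4 + h)
-(T(6, 6) + G(5))*√(3 + A(3, 4)) = -((-4 + 6) + 2)*√(3 + 3*3/(-3 + 4)) = -(2 + 2)*√(3 + 3*3/1) = -4*√(3 + 3*3*1) = -4*√(3 + 9) = -4*√12 = -4*2*√3 = -8*√3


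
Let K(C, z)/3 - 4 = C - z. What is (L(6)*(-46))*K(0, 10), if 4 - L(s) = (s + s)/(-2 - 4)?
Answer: 4968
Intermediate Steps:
K(C, z) = 12 - 3*z + 3*C (K(C, z) = 12 + 3*(C - z) = 12 + (-3*z + 3*C) = 12 - 3*z + 3*C)
L(s) = 4 + s/3 (L(s) = 4 - (s + s)/(-2 - 4) = 4 - 2*s/(-6) = 4 - 2*s*(-1)/6 = 4 - (-1)*s/3 = 4 + s/3)
(L(6)*(-46))*K(0, 10) = ((4 + (⅓)*6)*(-46))*(12 - 3*10 + 3*0) = ((4 + 2)*(-46))*(12 - 30 + 0) = (6*(-46))*(-18) = -276*(-18) = 4968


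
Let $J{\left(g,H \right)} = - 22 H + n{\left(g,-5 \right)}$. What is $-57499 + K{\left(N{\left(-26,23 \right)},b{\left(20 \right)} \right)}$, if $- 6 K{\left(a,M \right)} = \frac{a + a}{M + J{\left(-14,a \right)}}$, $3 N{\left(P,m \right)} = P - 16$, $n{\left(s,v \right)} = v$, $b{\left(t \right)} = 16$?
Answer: $- \frac{55026529}{957} \approx -57499.0$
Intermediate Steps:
$J{\left(g,H \right)} = -5 - 22 H$ ($J{\left(g,H \right)} = - 22 H - 5 = -5 - 22 H$)
$N{\left(P,m \right)} = - \frac{16}{3} + \frac{P}{3}$ ($N{\left(P,m \right)} = \frac{P - 16}{3} = \frac{-16 + P}{3} = - \frac{16}{3} + \frac{P}{3}$)
$K{\left(a,M \right)} = - \frac{a}{3 \left(-5 + M - 22 a\right)}$ ($K{\left(a,M \right)} = - \frac{\left(a + a\right) \frac{1}{M - \left(5 + 22 a\right)}}{6} = - \frac{2 a \frac{1}{-5 + M - 22 a}}{6} = - \frac{a}{3 \left(-5 + M - 22 a\right)}$)
$-57499 + K{\left(N{\left(-26,23 \right)},b{\left(20 \right)} \right)} = -57499 + \frac{- \frac{16}{3} + \frac{1}{3} \left(-26\right)}{3 \left(5 - 16 + 22 \left(- \frac{16}{3} + \frac{1}{3} \left(-26\right)\right)\right)} = -57499 + \frac{- \frac{16}{3} - \frac{26}{3}}{3 \left(5 - 16 + 22 \left(- \frac{16}{3} - \frac{26}{3}\right)\right)} = -57499 + \frac{1}{3} \left(-14\right) \frac{1}{5 - 16 + 22 \left(-14\right)} = -57499 + \frac{1}{3} \left(-14\right) \frac{1}{5 - 16 - 308} = -57499 + \frac{1}{3} \left(-14\right) \frac{1}{-319} = -57499 + \frac{1}{3} \left(-14\right) \left(- \frac{1}{319}\right) = -57499 + \frac{14}{957} = - \frac{55026529}{957}$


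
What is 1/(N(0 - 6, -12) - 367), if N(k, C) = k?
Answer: -1/373 ≈ -0.0026810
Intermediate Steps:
1/(N(0 - 6, -12) - 367) = 1/((0 - 6) - 367) = 1/(-6 - 367) = 1/(-373) = -1/373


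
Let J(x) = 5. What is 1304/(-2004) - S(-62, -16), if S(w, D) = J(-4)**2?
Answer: -12851/501 ≈ -25.651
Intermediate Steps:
S(w, D) = 25 (S(w, D) = 5**2 = 25)
1304/(-2004) - S(-62, -16) = 1304/(-2004) - 1*25 = 1304*(-1/2004) - 25 = -326/501 - 25 = -12851/501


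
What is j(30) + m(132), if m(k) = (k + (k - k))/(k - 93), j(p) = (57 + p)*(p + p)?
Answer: 67904/13 ≈ 5223.4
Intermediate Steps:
j(p) = 2*p*(57 + p) (j(p) = (57 + p)*(2*p) = 2*p*(57 + p))
m(k) = k/(-93 + k) (m(k) = (k + 0)/(-93 + k) = k/(-93 + k))
j(30) + m(132) = 2*30*(57 + 30) + 132/(-93 + 132) = 2*30*87 + 132/39 = 5220 + 132*(1/39) = 5220 + 44/13 = 67904/13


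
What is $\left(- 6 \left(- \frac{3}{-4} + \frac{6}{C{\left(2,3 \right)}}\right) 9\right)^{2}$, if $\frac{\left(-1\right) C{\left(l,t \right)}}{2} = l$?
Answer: $\frac{6561}{4} \approx 1640.3$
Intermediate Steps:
$C{\left(l,t \right)} = - 2 l$
$\left(- 6 \left(- \frac{3}{-4} + \frac{6}{C{\left(2,3 \right)}}\right) 9\right)^{2} = \left(- 6 \left(- \frac{3}{-4} + \frac{6}{\left(-2\right) 2}\right) 9\right)^{2} = \left(- 6 \left(\left(-3\right) \left(- \frac{1}{4}\right) + \frac{6}{-4}\right) 9\right)^{2} = \left(- 6 \left(\frac{3}{4} + 6 \left(- \frac{1}{4}\right)\right) 9\right)^{2} = \left(- 6 \left(\frac{3}{4} - \frac{3}{2}\right) 9\right)^{2} = \left(\left(-6\right) \left(- \frac{3}{4}\right) 9\right)^{2} = \left(\frac{9}{2} \cdot 9\right)^{2} = \left(\frac{81}{2}\right)^{2} = \frac{6561}{4}$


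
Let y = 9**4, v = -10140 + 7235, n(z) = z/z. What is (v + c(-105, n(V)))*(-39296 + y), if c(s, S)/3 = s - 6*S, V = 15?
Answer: 105995930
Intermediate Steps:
n(z) = 1
c(s, S) = -18*S + 3*s (c(s, S) = 3*(s - 6*S) = -18*S + 3*s)
v = -2905
y = 6561
(v + c(-105, n(V)))*(-39296 + y) = (-2905 + (-18*1 + 3*(-105)))*(-39296 + 6561) = (-2905 + (-18 - 315))*(-32735) = (-2905 - 333)*(-32735) = -3238*(-32735) = 105995930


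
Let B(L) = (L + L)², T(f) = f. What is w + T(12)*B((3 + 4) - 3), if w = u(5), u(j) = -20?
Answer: 748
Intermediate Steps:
w = -20
B(L) = 4*L² (B(L) = (2*L)² = 4*L²)
w + T(12)*B((3 + 4) - 3) = -20 + 12*(4*((3 + 4) - 3)²) = -20 + 12*(4*(7 - 3)²) = -20 + 12*(4*4²) = -20 + 12*(4*16) = -20 + 12*64 = -20 + 768 = 748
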